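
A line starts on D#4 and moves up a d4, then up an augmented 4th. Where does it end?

D#4 up a diminished fourth → G4 (4 semitones).
An augmented fourth up from G4 is C#5.

C#5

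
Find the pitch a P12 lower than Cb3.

Five letters down from C (plus an octave) reaches F.
Moving 19 semitones down from Cb3 (the size of a perfect twelfth) reaches Fb1.

Fb1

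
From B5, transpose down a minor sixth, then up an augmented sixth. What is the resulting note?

B##5

A minor sixth down from B5 is D#5.
Up an augmented sixth from D#5: B##5 (10 semitones up).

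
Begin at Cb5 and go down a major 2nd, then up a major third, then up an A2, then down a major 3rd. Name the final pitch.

C5

Down a major second from Cb5: Bbb4 (2 semitones down).
Bbb4 up a major third → Db5 (4 semitones).
Up an augmented second from Db5: E5 (3 semitones up).
E5 down a major third → C5 (4 semitones).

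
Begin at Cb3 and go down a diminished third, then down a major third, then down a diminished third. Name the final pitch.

D#2

Cb3 down a diminished third → A2 (2 semitones).
Down a major third from A2: F2 (4 semitones down).
A diminished third down from F2 is D#2.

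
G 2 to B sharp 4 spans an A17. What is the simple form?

A3

Take out 2 octaves (14 from the number): 17 − 14 = 3.
Quality carries through unchanged, so the simple form is an augmented third.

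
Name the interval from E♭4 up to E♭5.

E to E is the same letter name, plus an octave: an octave.
The perfect octave spans 12 semitones, and Eb4 to Eb5 is exactly 12 semitones — so this is a perfect octave.

P8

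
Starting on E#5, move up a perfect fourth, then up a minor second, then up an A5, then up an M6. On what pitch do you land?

D##7

Up a perfect fourth from E#5: A#5 (5 semitones up).
A#5 up a minor second → B5 (1 semitone).
Up an augmented fifth from B5: F##6 (8 semitones up).
Up a major sixth from F##6: D##7 (9 semitones up).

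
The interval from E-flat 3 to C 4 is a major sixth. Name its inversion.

minor 3rd

Interval numbers invert to sum to nine: 6 + 3 = 9, so a sixth inverts to a third.
Quality inverts too: major becomes minor. That makes the inversion a minor third.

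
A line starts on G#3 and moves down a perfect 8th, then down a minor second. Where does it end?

F##2

A perfect octave down from G#3 is G#2.
G#2 down a minor second → F##2 (1 semitone).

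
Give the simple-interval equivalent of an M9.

Take out an octave (7 from the number): 9 − 7 = 2.
So a major ninth is an octave plus a major second. The quality is unchanged.

major 2nd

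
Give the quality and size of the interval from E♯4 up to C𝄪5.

E to C spans six letter names (E-F-G-A-B-C) — that makes it a sixth of some quality.
Counting semitones, E#4→C##5 is 9, which is the major sixth.

major 6th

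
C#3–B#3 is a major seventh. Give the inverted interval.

The rule of nine gives the new number: 9 − 7 = 2, so a seventh becomes a second.
Quality inverts too: major becomes minor. That makes the inversion a minor second.

minor second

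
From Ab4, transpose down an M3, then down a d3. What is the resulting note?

Ab4 down a major third → Fb4 (4 semitones).
Down a diminished third from Fb4: D4 (2 semitones down).

D4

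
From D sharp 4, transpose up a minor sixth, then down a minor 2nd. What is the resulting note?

Up a minor sixth from D#4: B4 (8 semitones up).
B4 down a minor second → A#4 (1 semitone).

A sharp 4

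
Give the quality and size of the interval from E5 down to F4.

Descending from E5 to F4 is the same interval as ascending F4 to E5.
F to E spans seven letter names (F-G-A-B-C-D-E) — that makes it a seventh of some quality.
The major seventh spans 11 semitones, and F4 to E5 is exactly 11 semitones — so this is a major seventh.

M7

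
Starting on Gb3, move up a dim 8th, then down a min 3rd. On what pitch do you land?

Ebb4

Gb3 up a diminished octave → Gbb4 (11 semitones).
A minor third down from Gbb4 is Ebb4.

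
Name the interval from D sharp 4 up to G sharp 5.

perfect eleventh

D to G spans four letter names (D-E-F-G), plus an octave, so the interval is some kind of eleventh.
The perfect eleventh spans 17 semitones, and D#4 to G#5 is exactly 17 semitones — so this is a perfect eleventh.
(Equivalently, a compound perfect fourth: a perfect fourth plus an octave.)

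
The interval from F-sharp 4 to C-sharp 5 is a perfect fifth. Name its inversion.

perfect 4th

Interval numbers invert to sum to nine: 5 + 4 = 9, so a fifth inverts to a fourth.
Quality inverts too: perfect stays perfect. That makes the inversion a perfect fourth.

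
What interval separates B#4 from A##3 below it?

Descending from B#4 to A##3 is the same interval as ascending A##3 to B#4.
A to B spans two letter names (A-B), plus an octave, so the interval is some kind of ninth.
A##3 to B#4 is 13 semitones, a half step short of the major ninth (14), so this is minor.
(Equivalently, a compound minor second: a minor second plus an octave.)

minor ninth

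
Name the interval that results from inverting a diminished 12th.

First reduce the compound diminished twelfth to its simple form, a diminished fifth.
Interval numbers invert to sum to nine: 5 + 4 = 9, so a fifth inverts to a fourth.
Quality inverts too: diminished becomes augmented. That makes the inversion an augmented fourth.

A4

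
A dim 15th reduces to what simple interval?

Subtracting seven from the interval number removes an octave: 15 − 7 = 8.
Quality carries through unchanged, so the simple form is a diminished octave.

diminished octave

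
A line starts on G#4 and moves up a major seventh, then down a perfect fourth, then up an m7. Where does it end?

B#5

G#4 up a major seventh → F##5 (11 semitones).
A perfect fourth down from F##5 is C##5.
C##5 up a minor seventh → B#5 (10 semitones).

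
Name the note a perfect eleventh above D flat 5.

G flat 6

The eleventh's letter: D up four letter names plus an octave → G.
A perfect eleventh is 17 semitones; 17 semitones up from Db5 gives Gb6.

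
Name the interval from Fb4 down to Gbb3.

Descending from Fb4 to Gbb3 is the same interval as ascending Gbb3 to Fb4.
G to F spans seven letter names (G-A-B-C-D-E-F) — that makes it a seventh of some quality.
The major seventh spans 11 semitones, and Gbb3 to Fb4 is exactly 11 semitones — so this is a major seventh.

major seventh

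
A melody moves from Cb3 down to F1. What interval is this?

Descending from Cb3 to F1 is the same interval as ascending F1 to Cb3.
F to C spans five letter names (F-G-A-B-C), plus an octave — that makes it a twelfth of some quality.
F1 to Cb3 spans 18 semitones — one semitone narrower than the perfect twelfth (19) — giving a diminished twelfth.
(Equivalently, a compound diminished fifth: a diminished fifth plus an octave.)

diminished twelfth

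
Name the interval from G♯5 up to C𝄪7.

augmented eleventh

G to C spans four letter names (G-A-B-C), plus an octave, so the interval is some kind of eleventh.
G#5 to C##7 spans 18 semitones — one semitone wider than the perfect eleventh (17) — giving an augmented eleventh.
(Equivalently, a compound augmented fourth: an augmented fourth plus an octave.)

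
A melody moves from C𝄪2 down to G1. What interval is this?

AA4

Descending from C##2 to G1 is the same interval as ascending G1 to C##2.
G to C spans four letter names (G-A-B-C), so the interval is some kind of fourth.
G1 to C##2 spans 7 semitones — two semitones wider than the perfect fourth (5) — giving a doubly augmented fourth.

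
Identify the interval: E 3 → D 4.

m7

E to D spans seven letter names (E-F-G-A-B-C-D): a seventh.
A major seventh would be 11 semitones, but E3 to D4 is 10 — one semitone narrower, making it a minor seventh.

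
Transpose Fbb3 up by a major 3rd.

The third takes the letter from F up to A.
Moving 4 semitones up from Fbb3 (the size of a major third) reaches Abb3.

Abb3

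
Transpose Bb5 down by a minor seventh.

Counting seven letter names down from B lands on C.
A minor seventh is 10 semitones; 10 semitones down from Bb5 gives C5.

C5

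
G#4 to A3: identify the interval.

Descending from G#4 to A3 is the same interval as ascending A3 to G#4.
A to G spans seven letter names (A-B-C-D-E-F-G): a seventh.
Counting semitones, A3→G#4 is 11, which is the major seventh.

major seventh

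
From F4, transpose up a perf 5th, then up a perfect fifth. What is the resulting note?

G5

A perfect fifth up from F4 is C5.
Up a perfect fifth from C5: G5 (7 semitones up).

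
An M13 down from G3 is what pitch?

Six letters down from G (plus an octave) reaches B.
A major thirteenth is 21 semitones; 21 semitones down from G3 gives Bb1.

Bb1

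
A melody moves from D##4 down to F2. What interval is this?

Descending from D##4 to F2 is the same interval as ascending F2 to D##4.
F to D spans six letter names (F-G-A-B-C-D), plus an octave — that makes it a thirteenth of some quality.
F2 to D##4 spans 23 semitones — two semitones wider than the major thirteenth (21) — giving a doubly augmented thirteenth.
(Equivalently, a compound doubly augmented sixth: a doubly augmented sixth plus an octave.)

AA13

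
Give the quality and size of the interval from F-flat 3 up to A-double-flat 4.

minor tenth

F to A spans three letter names (F-G-A), plus an octave, so the interval is some kind of tenth.
A major tenth would be 16 semitones, but Fb3 to Abb4 is 15 — one semitone narrower, making it a minor tenth.
(Equivalently, a compound minor third: a minor third plus an octave.)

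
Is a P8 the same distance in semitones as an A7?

A perfect octave = 12 semitones = an augmented seventh; enharmonically equal.

Yes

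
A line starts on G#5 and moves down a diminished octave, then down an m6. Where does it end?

Down a diminished octave from G#5: G##4 (11 semitones down).
Down a minor sixth from G##4: B##3 (8 semitones down).

B##3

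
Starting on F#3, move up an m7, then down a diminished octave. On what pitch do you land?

Up a minor seventh from F#3: E4 (10 semitones up).
Down a diminished octave from E4: E#3 (11 semitones down).

E#3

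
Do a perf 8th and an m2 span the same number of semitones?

12 semitones (perfect octave) vs 1 semitone (minor second): not equal.

No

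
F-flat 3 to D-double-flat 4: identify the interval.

F to D spans six letter names (F-G-A-B-C-D), so the interval is some kind of sixth.
A major sixth would be 9 semitones, but Fb3 to Dbb4 is 8 — one semitone narrower, making it a minor sixth.

minor 6th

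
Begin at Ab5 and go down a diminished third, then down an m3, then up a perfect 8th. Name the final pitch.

D#6

A diminished third down from Ab5 is F#5.
Down a minor third from F#5: D#5 (3 semitones down).
A perfect octave up from D#5 is D#6.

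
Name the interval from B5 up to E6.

B to E spans four letter names (B-C-D-E), so the interval is some kind of fourth.
The perfect fourth spans 5 semitones, and B5 to E6 is exactly 5 semitones — so this is a perfect fourth.

perfect fourth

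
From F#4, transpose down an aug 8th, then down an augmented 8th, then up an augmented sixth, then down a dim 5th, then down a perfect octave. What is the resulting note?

F#4 down an augmented octave → F3 (13 semitones).
An augmented octave down from F3 is Fb2.
Up an augmented sixth from Fb2: D3 (10 semitones up).
Down a diminished fifth from D3: G#2 (6 semitones down).
G#2 down a perfect octave → G#1 (12 semitones).

G#1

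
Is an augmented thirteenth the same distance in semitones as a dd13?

22 semitones (augmented thirteenth) vs 18 semitones (doubly diminished thirteenth): not equal.

No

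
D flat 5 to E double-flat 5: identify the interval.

D to E spans two letter names (D-E), so the interval is some kind of second.
A major second would be 2 semitones, but Db5 to Ebb5 is 1 — one semitone narrower, making it a minor second.

m2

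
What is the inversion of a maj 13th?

minor 3rd

First reduce the compound major thirteenth to its simple form, a major sixth.
Inverted interval numbers add to nine, so a sixth pairs with a third (6 + 3 = 9).
Quality inverts too: major becomes minor. That makes the inversion a minor third.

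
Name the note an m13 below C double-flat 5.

Counting six letter names plus an octave down from C lands on E.
Moving 20 semitones down from Cbb5 (the size of a minor thirteenth) reaches Ebb3.

E double-flat 3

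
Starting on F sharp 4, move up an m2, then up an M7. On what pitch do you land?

A minor second up from F#4 is G4.
A major seventh up from G4 is F#5.

F sharp 5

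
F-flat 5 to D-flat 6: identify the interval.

F to D spans six letter names (F-G-A-B-C-D), so the interval is some kind of sixth.
Counting semitones, Fb5→Db6 is 9, which is the major sixth.

major sixth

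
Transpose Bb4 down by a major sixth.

Six letter names down from B: D.
A major sixth spans 9 semitones, so from Bb4 the target pitch is Db4.

Db4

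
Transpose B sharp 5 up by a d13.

G 7

Counting six letter names plus an octave up from B lands on G.
Moving 19 semitones up from B#5 (the size of a diminished thirteenth) reaches G7.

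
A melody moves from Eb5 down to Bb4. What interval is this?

perfect 4th

Descending from Eb5 to Bb4 is the same interval as ascending Bb4 to Eb5.
B to E spans four letter names (B-C-D-E) — that makes it a fourth of some quality.
The perfect fourth spans 5 semitones, and Bb4 to Eb5 is exactly 5 semitones — so this is a perfect fourth.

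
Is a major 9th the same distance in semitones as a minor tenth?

14 semitones (major ninth) vs 15 semitones (minor tenth): not equal.

No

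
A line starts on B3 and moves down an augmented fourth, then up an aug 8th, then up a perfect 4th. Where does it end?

B4

Down an augmented fourth from B3: F3 (6 semitones down).
F3 up an augmented octave → F#4 (13 semitones).
Up a perfect fourth from F#4: B4 (5 semitones up).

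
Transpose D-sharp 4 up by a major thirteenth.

B-sharp 5

The thirteenth's letter: D up six letter names plus an octave → B.
A major thirteenth spans 21 semitones, so from D#4 the target pitch is B#5.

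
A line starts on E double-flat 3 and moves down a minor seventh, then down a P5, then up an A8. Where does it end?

B flat 2

Ebb3 down a minor seventh → Fb2 (10 semitones).
Fb2 down a perfect fifth → Bbb1 (7 semitones).
Up an augmented octave from Bbb1: Bb2 (13 semitones up).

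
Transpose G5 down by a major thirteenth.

Counting six letter names plus an octave down from G lands on B.
Moving 21 semitones down from G5 (the size of a major thirteenth) reaches Bb3.

Bb3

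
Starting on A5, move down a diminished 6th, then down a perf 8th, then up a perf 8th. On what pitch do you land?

C##5

A5 down a diminished sixth → C##5 (7 semitones).
C##5 down a perfect octave → C##4 (12 semitones).
A perfect octave up from C##4 is C##5.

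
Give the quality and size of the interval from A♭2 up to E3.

augmented fifth

A to E spans five letter names (A-B-C-D-E) — that makes it a fifth of some quality.
A perfect fifth would be 7 semitones; Ab2 to E3 is 8, one semitone wider, so the interval is augmented.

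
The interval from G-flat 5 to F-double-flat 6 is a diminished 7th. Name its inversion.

augmented second

The rule of nine gives the new number: 9 − 7 = 2, so a seventh becomes a second.
And diminished becomes augmented under inversion, so we get an augmented second.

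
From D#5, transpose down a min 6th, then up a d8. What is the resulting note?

F#5

Down a minor sixth from D#5: F##4 (8 semitones down).
Up a diminished octave from F##4: F#5 (11 semitones up).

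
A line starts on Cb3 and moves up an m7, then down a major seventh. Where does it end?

Cbb3

Cb3 up a minor seventh → Bbb3 (10 semitones).
A major seventh down from Bbb3 is Cbb3.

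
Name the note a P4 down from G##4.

D##4

Counting four letter names down from G lands on D.
Moving 5 semitones down from G##4 (the size of a perfect fourth) reaches D##4.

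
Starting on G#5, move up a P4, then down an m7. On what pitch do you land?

D#5

Up a perfect fourth from G#5: C#6 (5 semitones up).
C#6 down a minor seventh → D#5 (10 semitones).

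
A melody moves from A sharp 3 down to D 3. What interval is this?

A5

Descending from A#3 to D3 is the same interval as ascending D3 to A#3.
D to A spans five letter names (D-E-F-G-A) — that makes it a fifth of some quality.
D3 to A#3 spans 8 semitones — one semitone wider than the perfect fifth (7) — giving an augmented fifth.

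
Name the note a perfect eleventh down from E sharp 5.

B sharp 3

Four letters down from E (plus an octave) reaches B.
Moving 17 semitones down from E#5 (the size of a perfect eleventh) reaches B#3.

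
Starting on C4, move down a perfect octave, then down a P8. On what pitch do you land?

A perfect octave down from C4 is C3.
C3 down a perfect octave → C2 (12 semitones).

C2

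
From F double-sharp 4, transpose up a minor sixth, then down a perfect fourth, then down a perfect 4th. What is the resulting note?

F##4 up a minor sixth → D#5 (8 semitones).
D#5 down a perfect fourth → A#4 (5 semitones).
Down a perfect fourth from A#4: E#4 (5 semitones down).

E sharp 4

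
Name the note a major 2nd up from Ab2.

Bb2

The second takes the letter from A up to B.
Moving 2 semitones up from Ab2 (the size of a major second) reaches Bb2.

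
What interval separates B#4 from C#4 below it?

major 7th

Descending from B#4 to C#4 is the same interval as ascending C#4 to B#4.
C to B spans seven letter names (C-D-E-F-G-A-B), so the interval is some kind of seventh.
Counting semitones, C#4→B#4 is 11, which is the major seventh.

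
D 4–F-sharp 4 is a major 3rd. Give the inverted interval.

The rule of nine gives the new number: 9 − 3 = 6, so a third becomes a sixth.
The quality also flips — major becomes minor — giving a minor sixth.

minor sixth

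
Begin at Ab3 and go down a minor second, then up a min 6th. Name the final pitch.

Down a minor second from Ab3: G3 (1 semitone down).
G3 up a minor sixth → Eb4 (8 semitones).

Eb4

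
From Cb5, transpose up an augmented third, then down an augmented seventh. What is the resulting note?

Fb4

Cb5 up an augmented third → E5 (5 semitones).
Down an augmented seventh from E5: Fb4 (12 semitones down).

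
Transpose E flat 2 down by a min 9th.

Two letters down from E (plus an octave) reaches D.
A minor ninth is 13 semitones; 13 semitones down from Eb2 gives D1.

D 1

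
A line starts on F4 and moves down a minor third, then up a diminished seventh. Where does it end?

F4 down a minor third → D4 (3 semitones).
Up a diminished seventh from D4: Cb5 (9 semitones up).

Cb5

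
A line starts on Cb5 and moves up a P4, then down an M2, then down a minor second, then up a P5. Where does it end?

Ab5

Cb5 up a perfect fourth → Fb5 (5 semitones).
Down a major second from Fb5: Ebb5 (2 semitones down).
A minor second down from Ebb5 is Db5.
Up a perfect fifth from Db5: Ab5 (7 semitones up).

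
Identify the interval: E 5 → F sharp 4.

minor seventh

Descending from E5 to F#4 is the same interval as ascending F#4 to E5.
F to E spans seven letter names (F-G-A-B-C-D-E): a seventh.
F#4 to E5 is 10 semitones, a half step short of the major seventh (11), so this is minor.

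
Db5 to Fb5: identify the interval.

D to F spans three letter names (D-E-F), so the interval is some kind of third.
Db5 to Fb5 is 3 semitones, a half step short of the major third (4), so this is minor.

minor 3rd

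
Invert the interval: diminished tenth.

First reduce the compound diminished tenth to its simple form, a diminished third.
Inverted interval numbers add to nine, so a third pairs with a sixth (3 + 6 = 9).
Quality inverts too: diminished becomes augmented. That makes the inversion an augmented sixth.

augmented sixth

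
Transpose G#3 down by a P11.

The eleventh's letter: G down four letter names plus an octave → D.
A perfect eleventh is 17 semitones; 17 semitones down from G#3 gives D#2.

D#2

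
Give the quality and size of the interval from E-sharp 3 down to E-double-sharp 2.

diminished octave

Descending from E#3 to E##2 is the same interval as ascending E##2 to E#3.
E to E is the same letter name, plus an octave: an octave.
The perfect octave is 12 semitones; here we have 11, one semitone narrower: diminished.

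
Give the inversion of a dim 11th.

First reduce the compound diminished eleventh to its simple form, a diminished fourth.
The rule of nine gives the new number: 9 − 4 = 5, so a fourth becomes a fifth.
Quality inverts too: diminished becomes augmented. That makes the inversion an augmented fifth.

augmented fifth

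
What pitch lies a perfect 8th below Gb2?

Gb1

An octave keeps the letter name G, an octave down from G.
A perfect octave spans 12 semitones, so from Gb2 the target pitch is Gb1.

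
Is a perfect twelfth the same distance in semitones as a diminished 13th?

A perfect twelfth = 19 semitones = a diminished thirteenth; enharmonically equal.

Yes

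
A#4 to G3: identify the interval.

Descending from A#4 to G3 is the same interval as ascending G3 to A#4.
G to A spans two letter names (G-A), plus an octave: a ninth.
The major ninth is 14 semitones; here we have 15, one semitone wider: augmented.
(Equivalently, a compound augmented second: an augmented second plus an octave.)

A9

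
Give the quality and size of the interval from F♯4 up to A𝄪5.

F to A spans three letter names (F-G-A), plus an octave, so the interval is some kind of tenth.
A major tenth would be 16 semitones; F#4 to A##5 is 17, one semitone wider, so the interval is augmented.
(Equivalently, a compound augmented third: an augmented third plus an octave.)

augmented tenth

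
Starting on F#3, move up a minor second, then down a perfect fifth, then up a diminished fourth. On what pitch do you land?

F#3 up a minor second → G3 (1 semitone).
G3 down a perfect fifth → C3 (7 semitones).
Up a diminished fourth from C3: Fb3 (4 semitones up).

Fb3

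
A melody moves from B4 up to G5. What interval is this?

minor sixth

B to G spans six letter names (B-C-D-E-F-G) — that makes it a sixth of some quality.
At 8 semitones, B4→G5 falls one short of a major sixth: minor.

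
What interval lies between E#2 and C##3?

major sixth

E to C spans six letter names (E-F-G-A-B-C) — that makes it a sixth of some quality.
Counting semitones, E#2→C##3 is 9, which is the major sixth.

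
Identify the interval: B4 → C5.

B to C spans two letter names (B-C), so the interval is some kind of second.
B4 to C5 is 1 semitone, a half step short of the major second (2), so this is minor.

m2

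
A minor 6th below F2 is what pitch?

A1

Counting six letter names down from F lands on A.
A minor sixth spans 8 semitones, so from F2 the target pitch is A1.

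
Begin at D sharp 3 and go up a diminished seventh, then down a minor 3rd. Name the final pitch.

A 3

D#3 up a diminished seventh → C4 (9 semitones).
C4 down a minor third → A3 (3 semitones).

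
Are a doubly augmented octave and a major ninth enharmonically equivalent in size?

A doubly augmented octave spans 14 semitones, and a major ninth also spans 14 semitones — they're enharmonic.

Yes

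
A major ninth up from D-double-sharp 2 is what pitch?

E-double-sharp 3

Counting two letter names plus an octave up from D lands on E.
Moving 14 semitones up from D##2 (the size of a major ninth) reaches E##3.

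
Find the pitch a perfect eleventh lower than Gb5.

Counting four letter names plus an octave down from G lands on D.
Moving 17 semitones down from Gb5 (the size of a perfect eleventh) reaches Db4.

Db4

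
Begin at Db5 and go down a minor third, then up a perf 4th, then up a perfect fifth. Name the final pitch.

Bb5

A minor third down from Db5 is Bb4.
A perfect fourth up from Bb4 is Eb5.
Eb5 up a perfect fifth → Bb5 (7 semitones).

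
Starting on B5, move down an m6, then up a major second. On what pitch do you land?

E#5

A minor sixth down from B5 is D#5.
Up a major second from D#5: E#5 (2 semitones up).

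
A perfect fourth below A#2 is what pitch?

Four letter names down from A: E.
Moving 5 semitones down from A#2 (the size of a perfect fourth) reaches E#2.

E#2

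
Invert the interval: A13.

First reduce the compound augmented thirteenth to its simple form, an augmented sixth.
Interval numbers invert to sum to nine: 6 + 3 = 9, so a sixth inverts to a third.
The quality also flips — augmented becomes diminished — giving a diminished third.

diminished 3rd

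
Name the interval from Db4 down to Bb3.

minor 3rd

Descending from Db4 to Bb3 is the same interval as ascending Bb3 to Db4.
B to D spans three letter names (B-C-D), so the interval is some kind of third.
At 3 semitones, Bb3→Db4 falls one short of a major third: minor.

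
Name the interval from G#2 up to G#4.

perfect 15th

G to G is the same letter name, plus 2 octaves: a fifteenth.
The perfect fifteenth spans 24 semitones, and G#2 to G#4 is exactly 24 semitones — so this is a perfect fifteenth.
(Equivalently, a compound perfect octave: a perfect octave plus an octave.)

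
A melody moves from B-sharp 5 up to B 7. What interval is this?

B to B is the same letter name, plus 2 octaves — that makes it a fifteenth of some quality.
A perfect fifteenth would be 24 semitones; B#5 to B7 is 23, one semitone narrower, so the interval is diminished.
(Equivalently, a compound diminished octave: a diminished octave plus an octave.)

diminished 15th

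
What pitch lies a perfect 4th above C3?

Four letter names up from C: F.
Moving 5 semitones up from C3 (the size of a perfect fourth) reaches F3.

F3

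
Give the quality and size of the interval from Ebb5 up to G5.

E to G spans three letter names (E-F-G), so the interval is some kind of third.
The major third is 4 semitones; here we have 5, one semitone wider: augmented.

augmented 3rd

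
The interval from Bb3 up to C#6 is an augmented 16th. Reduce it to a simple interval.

A2

Subtracting seven from the interval number removes an octave: 16 − 14 = 2.
So an augmented sixteenth is 2 octaves plus an augmented second. The quality is unchanged.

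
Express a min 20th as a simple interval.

minor 6th

Each octave removed subtracts seven from the number: 20 − 14 = 6.
That makes a minor twentieth a compound minor sixth — 2 octaves plus a minor sixth.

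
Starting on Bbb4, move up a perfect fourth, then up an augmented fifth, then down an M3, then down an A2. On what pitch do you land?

Fbb5

Up a perfect fourth from Bbb4: Ebb5 (5 semitones up).
An augmented fifth up from Ebb5 is Bb5.
Down a major third from Bb5: Gb5 (4 semitones down).
Gb5 down an augmented second → Fbb5 (3 semitones).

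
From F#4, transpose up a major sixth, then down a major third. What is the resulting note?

B4

Up a major sixth from F#4: D#5 (9 semitones up).
A major third down from D#5 is B4.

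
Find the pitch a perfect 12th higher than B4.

F#6

The twelfth's letter: B up five letter names plus an octave → F.
Moving 19 semitones up from B4 (the size of a perfect twelfth) reaches F#6.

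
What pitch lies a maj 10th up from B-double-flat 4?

The tenth's letter: B up three letter names plus an octave → D.
A major tenth spans 16 semitones, so from Bbb4 the target pitch is Db6.

D-flat 6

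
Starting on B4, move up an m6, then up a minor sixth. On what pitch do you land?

Up a minor sixth from B4: G5 (8 semitones up).
G5 up a minor sixth → Eb6 (8 semitones).

Eb6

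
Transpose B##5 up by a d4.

E#6

The fourth takes the letter from B up to E.
A diminished fourth is 4 semitones; 4 semitones up from B##5 gives E#6.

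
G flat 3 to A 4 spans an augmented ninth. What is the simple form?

A2

Take out an octave (7 from the number): 9 − 7 = 2.
That makes an augmented ninth a compound augmented second — an octave plus an augmented second.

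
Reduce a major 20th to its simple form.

major 6th

Take out 2 octaves (14 from the number): 20 − 14 = 6.
That makes a major twentieth a compound major sixth — 2 octaves plus a major sixth.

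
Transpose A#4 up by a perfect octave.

An octave keeps the letter name A, an octave up from A.
A perfect octave spans 12 semitones, so from A#4 the target pitch is A#5.

A#5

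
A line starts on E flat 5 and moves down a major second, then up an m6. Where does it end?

B double-flat 5

Eb5 down a major second → Db5 (2 semitones).
Db5 up a minor sixth → Bbb5 (8 semitones).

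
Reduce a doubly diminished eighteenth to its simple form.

Each octave removed subtracts seven from the number: 18 − 14 = 4.
That makes a doubly diminished eighteenth a compound doubly diminished fourth — 2 octaves plus a doubly diminished fourth.

doubly diminished 4th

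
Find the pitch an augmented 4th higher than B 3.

E-sharp 4

The fourth takes the letter from B up to E.
Moving 6 semitones up from B3 (the size of an augmented fourth) reaches E#4.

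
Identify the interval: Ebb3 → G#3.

doubly augmented 3rd

E to G spans three letter names (E-F-G), so the interval is some kind of third.
Ebb3 to G#3 spans 6 semitones — two semitones wider than the major third (4) — giving a doubly augmented third.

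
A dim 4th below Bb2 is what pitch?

F#2

The fourth takes the letter from B down to F.
A diminished fourth spans 4 semitones, so from Bb2 the target pitch is F#2.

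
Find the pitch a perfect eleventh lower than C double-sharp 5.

G double-sharp 3

The eleventh's letter: C down four letter names plus an octave → G.
A perfect eleventh is 17 semitones; 17 semitones down from C##5 gives G##3.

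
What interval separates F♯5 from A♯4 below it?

minor sixth

Descending from F#5 to A#4 is the same interval as ascending A#4 to F#5.
A to F spans six letter names (A-B-C-D-E-F), so the interval is some kind of sixth.
A#4 to F#5 is 8 semitones, a half step short of the major sixth (9), so this is minor.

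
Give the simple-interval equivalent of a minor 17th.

minor 3rd

Each octave removed subtracts seven from the number: 17 − 14 = 3.
So a minor seventeenth is 2 octaves plus a minor third. The quality is unchanged.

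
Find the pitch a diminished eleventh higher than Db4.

The eleventh's letter: D up four letter names plus an octave → G.
A diminished eleventh is 16 semitones; 16 semitones up from Db4 gives Gbb5.

Gbb5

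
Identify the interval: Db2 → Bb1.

minor 3rd

Descending from Db2 to Bb1 is the same interval as ascending Bb1 to Db2.
B to D spans three letter names (B-C-D) — that makes it a third of some quality.
At 3 semitones, Bb1→Db2 falls one short of a major third: minor.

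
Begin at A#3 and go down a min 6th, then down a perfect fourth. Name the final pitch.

A minor sixth down from A#3 is C##3.
A perfect fourth down from C##3 is G##2.

G##2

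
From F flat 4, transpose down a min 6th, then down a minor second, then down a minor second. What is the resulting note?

Down a minor sixth from Fb4: Ab3 (8 semitones down).
Ab3 down a minor second → G3 (1 semitone).
G3 down a minor second → F#3 (1 semitone).

F sharp 3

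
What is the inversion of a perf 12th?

perfect fourth

First reduce the compound perfect twelfth to its simple form, a perfect fifth.
Interval numbers invert to sum to nine: 5 + 4 = 9, so a fifth inverts to a fourth.
And perfect stays perfect under inversion, so we get a perfect fourth.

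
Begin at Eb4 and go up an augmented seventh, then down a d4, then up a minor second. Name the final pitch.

B#4

Up an augmented seventh from Eb4: D#5 (12 semitones up).
Down a diminished fourth from D#5: A##4 (4 semitones down).
A##4 up a minor second → B#4 (1 semitone).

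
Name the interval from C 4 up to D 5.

major ninth

C to D spans two letter names (C-D), plus an octave — that makes it a ninth of some quality.
C4 to D5 is 14 semitones, matching the major ninth exactly, so the quality is major.
(Equivalently, a compound major second: a major second plus an octave.)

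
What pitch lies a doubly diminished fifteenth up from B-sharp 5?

The letter stays B (same as the start), shifted two octaves up.
A doubly diminished fifteenth is 22 semitones; 22 semitones up from B#5 gives Bb7.

B-flat 7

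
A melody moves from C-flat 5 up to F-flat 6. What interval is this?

C to F spans four letter names (C-D-E-F), plus an octave — that makes it an eleventh of some quality.
The perfect eleventh spans 17 semitones, and Cb5 to Fb6 is exactly 17 semitones — so this is a perfect eleventh.
(Equivalently, a compound perfect fourth: a perfect fourth plus an octave.)

perfect 11th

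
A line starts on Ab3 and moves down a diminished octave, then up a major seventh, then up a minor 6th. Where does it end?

E4

Down a diminished octave from Ab3: A2 (11 semitones down).
Up a major seventh from A2: G#3 (11 semitones up).
A minor sixth up from G#3 is E4.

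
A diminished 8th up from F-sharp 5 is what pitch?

F 6

For an octave the letter name doesn't change: still F, an octave up.
A diminished octave spans 11 semitones, so from F#5 the target pitch is F6.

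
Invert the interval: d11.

First reduce the compound diminished eleventh to its simple form, a diminished fourth.
Inverted interval numbers add to nine, so a fourth pairs with a fifth (4 + 5 = 9).
The quality also flips — diminished becomes augmented — giving an augmented fifth.

augmented 5th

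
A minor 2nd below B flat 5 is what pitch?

A 5

Counting two letter names down from B lands on A.
A minor second is 1 semitone; 1 semitone down from Bb5 gives A5.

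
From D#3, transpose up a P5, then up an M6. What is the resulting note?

F##4

A perfect fifth up from D#3 is A#3.
A#3 up a major sixth → F##4 (9 semitones).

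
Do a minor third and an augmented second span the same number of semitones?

Yes

A minor third spans 3 semitones, and an augmented second also spans 3 semitones — they're enharmonic.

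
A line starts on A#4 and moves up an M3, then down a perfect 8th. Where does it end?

C##4

Up a major third from A#4: C##5 (4 semitones up).
Down a perfect octave from C##5: C##4 (12 semitones down).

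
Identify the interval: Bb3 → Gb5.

B to G spans six letter names (B-C-D-E-F-G), plus an octave — that makes it a thirteenth of some quality.
A major thirteenth would be 21 semitones, but Bb3 to Gb5 is 20 — one semitone narrower, making it a minor thirteenth.
(Equivalently, a compound minor sixth: a minor sixth plus an octave.)

m13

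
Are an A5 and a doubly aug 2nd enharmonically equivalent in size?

No

An augmented fifth spans 8 semitones; a doubly augmented second spans 4 semitones. They differ by 4.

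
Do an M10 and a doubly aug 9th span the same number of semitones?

Yes

A major tenth spans 16 semitones, and a doubly augmented ninth also spans 16 semitones — they're enharmonic.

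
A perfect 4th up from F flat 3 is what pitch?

B double-flat 3

Four letter names up from F: B.
A perfect fourth spans 5 semitones, so from Fb3 the target pitch is Bbb3.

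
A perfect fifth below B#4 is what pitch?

Counting five letter names down from B lands on E.
A perfect fifth is 7 semitones; 7 semitones down from B#4 gives E#4.

E#4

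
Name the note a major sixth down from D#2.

F#1

Counting six letter names down from D lands on F.
A major sixth is 9 semitones; 9 semitones down from D#2 gives F#1.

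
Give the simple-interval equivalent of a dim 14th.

diminished 7th

Take out an octave (7 from the number): 14 − 7 = 7.
Quality carries through unchanged, so the simple form is a diminished seventh.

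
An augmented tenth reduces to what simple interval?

Subtracting seven from the interval number removes an octave: 10 − 7 = 3.
So an augmented tenth is an octave plus an augmented third. The quality is unchanged.

augmented third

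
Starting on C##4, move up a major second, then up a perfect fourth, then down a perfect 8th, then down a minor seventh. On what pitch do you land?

A##2

A major second up from C##4 is D##4.
Up a perfect fourth from D##4: G##4 (5 semitones up).
A perfect octave down from G##4 is G##3.
Down a minor seventh from G##3: A##2 (10 semitones down).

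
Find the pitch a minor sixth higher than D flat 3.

Six letter names up from D: B.
Moving 8 semitones up from Db3 (the size of a minor sixth) reaches Bbb3.

B double-flat 3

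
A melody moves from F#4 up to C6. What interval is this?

F to C spans five letter names (F-G-A-B-C), plus an octave — that makes it a twelfth of some quality.
The perfect twelfth is 19 semitones; here we have 18, one semitone narrower: diminished.
(Equivalently, a compound diminished fifth: a diminished fifth plus an octave.)

diminished 12th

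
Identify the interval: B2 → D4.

B to D spans three letter names (B-C-D), plus an octave: a tenth.
At 15 semitones, B2→D4 falls one short of a major tenth: minor.
(Equivalently, a compound minor third: a minor third plus an octave.)

minor tenth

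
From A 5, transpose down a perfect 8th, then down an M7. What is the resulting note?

A perfect octave down from A5 is A4.
A4 down a major seventh → Bb3 (11 semitones).

B flat 3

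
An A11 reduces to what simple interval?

augmented fourth

Take out an octave (7 from the number): 11 − 7 = 4.
Quality carries through unchanged, so the simple form is an augmented fourth.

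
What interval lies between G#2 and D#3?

G to D spans five letter names (G-A-B-C-D) — that makes it a fifth of some quality.
The perfect fifth spans 7 semitones, and G#2 to D#3 is exactly 7 semitones — so this is a perfect fifth.

perfect 5th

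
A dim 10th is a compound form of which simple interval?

Each octave removed subtracts seven from the number: 10 − 7 = 3.
So a diminished tenth is an octave plus a diminished third. The quality is unchanged.

diminished third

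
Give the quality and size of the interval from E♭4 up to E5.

E to E is the same letter name, plus an octave, so the interval is some kind of octave.
Eb4 to E5 spans 13 semitones — one semitone wider than the perfect octave (12) — giving an augmented octave.

augmented octave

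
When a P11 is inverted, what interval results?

First reduce the compound perfect eleventh to its simple form, a perfect fourth.
Interval numbers invert to sum to nine: 4 + 5 = 9, so a fourth inverts to a fifth.
And perfect stays perfect under inversion, so we get a perfect fifth.

P5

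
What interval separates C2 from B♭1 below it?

Descending from C2 to Bb1 is the same interval as ascending Bb1 to C2.
B to C spans two letter names (B-C) — that makes it a second of some quality.
Counting semitones, Bb1→C2 is 2, which is the major second.

major 2nd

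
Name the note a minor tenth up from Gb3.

Bbb4

Counting three letter names plus an octave up from G lands on B.
A minor tenth spans 15 semitones, so from Gb3 the target pitch is Bbb4.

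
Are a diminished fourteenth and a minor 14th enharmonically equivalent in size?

A diminished fourteenth spans 21 semitones; a minor fourteenth spans 22 semitones. They differ by 1.

No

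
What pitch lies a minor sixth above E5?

C6

Six letter names up from E: C.
Moving 8 semitones up from E5 (the size of a minor sixth) reaches C6.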